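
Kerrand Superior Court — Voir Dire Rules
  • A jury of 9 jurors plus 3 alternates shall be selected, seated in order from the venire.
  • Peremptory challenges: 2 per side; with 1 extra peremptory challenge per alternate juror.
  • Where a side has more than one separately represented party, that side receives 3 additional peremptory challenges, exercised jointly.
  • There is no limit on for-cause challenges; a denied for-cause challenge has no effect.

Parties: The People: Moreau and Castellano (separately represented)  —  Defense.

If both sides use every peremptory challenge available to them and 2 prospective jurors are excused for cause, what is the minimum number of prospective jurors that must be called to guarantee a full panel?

27

Seats to fill: 9 + 3 alternates = 12.
Peremptories — The People: 2 + 1×3 + 3 = 8; Defense: 2 + 1×3 = 5; total 13.
For-cause removals: 2.
Minimum venire: 12 + 13 + 2 = 27.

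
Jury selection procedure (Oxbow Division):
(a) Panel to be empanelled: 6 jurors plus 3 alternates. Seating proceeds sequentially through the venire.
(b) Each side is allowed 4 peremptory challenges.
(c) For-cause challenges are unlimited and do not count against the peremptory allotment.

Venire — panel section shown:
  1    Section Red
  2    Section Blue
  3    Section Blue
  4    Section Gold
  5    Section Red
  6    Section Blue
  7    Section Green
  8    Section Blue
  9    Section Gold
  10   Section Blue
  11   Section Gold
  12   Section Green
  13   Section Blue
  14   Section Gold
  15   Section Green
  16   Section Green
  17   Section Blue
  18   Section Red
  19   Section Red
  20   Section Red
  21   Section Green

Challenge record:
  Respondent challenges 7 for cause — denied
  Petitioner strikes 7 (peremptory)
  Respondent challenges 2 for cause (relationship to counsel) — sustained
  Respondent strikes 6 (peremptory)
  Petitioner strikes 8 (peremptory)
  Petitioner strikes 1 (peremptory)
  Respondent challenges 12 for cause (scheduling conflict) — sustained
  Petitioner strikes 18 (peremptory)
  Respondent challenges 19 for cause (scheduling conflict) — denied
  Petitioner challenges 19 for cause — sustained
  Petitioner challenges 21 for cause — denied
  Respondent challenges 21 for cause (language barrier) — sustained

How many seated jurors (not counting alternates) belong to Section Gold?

Removed: #1, #2, #6, #7, #8, #12, #18, #19, #21.
Seated jurors 1–6: #3, #4, #5, #9, #10, #11 (alternates #13, #14, #15 not counted).
Of those, in Section Gold: #4, #9, #11 → 3.

3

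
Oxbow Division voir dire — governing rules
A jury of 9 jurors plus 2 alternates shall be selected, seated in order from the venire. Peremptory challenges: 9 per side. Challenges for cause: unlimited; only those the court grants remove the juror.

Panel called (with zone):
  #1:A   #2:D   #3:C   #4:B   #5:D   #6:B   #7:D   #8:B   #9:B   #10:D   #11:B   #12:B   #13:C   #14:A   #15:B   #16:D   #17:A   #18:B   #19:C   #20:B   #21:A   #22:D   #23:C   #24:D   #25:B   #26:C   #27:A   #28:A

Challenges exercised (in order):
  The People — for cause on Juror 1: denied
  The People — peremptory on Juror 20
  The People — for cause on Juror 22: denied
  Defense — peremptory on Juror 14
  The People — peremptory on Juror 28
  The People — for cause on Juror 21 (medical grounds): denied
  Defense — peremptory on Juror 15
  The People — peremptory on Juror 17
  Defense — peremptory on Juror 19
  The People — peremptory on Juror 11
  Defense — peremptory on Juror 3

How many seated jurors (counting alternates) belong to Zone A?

Removed: #3, #11, #14, #15, #17, #19, #20, #28.
Seated (11 incl. alternates): #1, #2, #4, #5, #6, #7, #8, #9, #10, #12, #13.
Of those, in Zone A: #1 → 1.

1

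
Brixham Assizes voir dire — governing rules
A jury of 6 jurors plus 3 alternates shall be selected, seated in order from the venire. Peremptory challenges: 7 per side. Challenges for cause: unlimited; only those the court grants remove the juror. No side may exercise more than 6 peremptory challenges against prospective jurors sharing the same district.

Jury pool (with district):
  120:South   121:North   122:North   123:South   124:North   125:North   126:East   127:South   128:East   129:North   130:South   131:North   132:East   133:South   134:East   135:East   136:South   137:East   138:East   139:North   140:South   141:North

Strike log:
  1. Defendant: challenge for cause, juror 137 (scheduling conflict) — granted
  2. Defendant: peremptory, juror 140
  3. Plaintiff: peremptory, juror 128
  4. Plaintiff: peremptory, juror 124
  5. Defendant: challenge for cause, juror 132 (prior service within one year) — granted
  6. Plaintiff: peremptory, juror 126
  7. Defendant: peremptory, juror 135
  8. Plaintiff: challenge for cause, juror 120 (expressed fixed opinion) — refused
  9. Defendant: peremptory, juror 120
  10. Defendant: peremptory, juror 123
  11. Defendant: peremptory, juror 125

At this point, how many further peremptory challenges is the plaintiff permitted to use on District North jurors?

4

Plaintiff peremptories so far: #128, #124, #126 — 3 of 7 used, 4 left overall.
Against District North: #124 — 1 used; per-district cap 6 leaves 5.
Binding limit: min(4, 5) = 4.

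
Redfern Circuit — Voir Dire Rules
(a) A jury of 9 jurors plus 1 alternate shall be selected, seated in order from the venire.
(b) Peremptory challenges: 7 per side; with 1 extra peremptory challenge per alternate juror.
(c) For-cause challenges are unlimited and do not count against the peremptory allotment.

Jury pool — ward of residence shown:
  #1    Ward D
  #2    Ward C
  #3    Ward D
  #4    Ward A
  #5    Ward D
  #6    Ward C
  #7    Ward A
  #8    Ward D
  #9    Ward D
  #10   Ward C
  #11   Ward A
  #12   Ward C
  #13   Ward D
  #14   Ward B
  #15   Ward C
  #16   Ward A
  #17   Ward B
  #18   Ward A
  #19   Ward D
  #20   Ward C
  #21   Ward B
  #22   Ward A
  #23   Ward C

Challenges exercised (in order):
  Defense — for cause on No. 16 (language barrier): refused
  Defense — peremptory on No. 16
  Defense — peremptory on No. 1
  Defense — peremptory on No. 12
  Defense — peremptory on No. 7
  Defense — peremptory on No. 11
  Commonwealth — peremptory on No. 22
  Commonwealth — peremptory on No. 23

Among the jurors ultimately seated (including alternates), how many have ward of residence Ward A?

1

Removed: #1, #7, #11, #12, #16, #22, #23.
Seated (10 incl. alternates): #2, #3, #4, #5, #6, #8, #9, #10, #13, #14.
Of those, in Ward A: #4 → 1.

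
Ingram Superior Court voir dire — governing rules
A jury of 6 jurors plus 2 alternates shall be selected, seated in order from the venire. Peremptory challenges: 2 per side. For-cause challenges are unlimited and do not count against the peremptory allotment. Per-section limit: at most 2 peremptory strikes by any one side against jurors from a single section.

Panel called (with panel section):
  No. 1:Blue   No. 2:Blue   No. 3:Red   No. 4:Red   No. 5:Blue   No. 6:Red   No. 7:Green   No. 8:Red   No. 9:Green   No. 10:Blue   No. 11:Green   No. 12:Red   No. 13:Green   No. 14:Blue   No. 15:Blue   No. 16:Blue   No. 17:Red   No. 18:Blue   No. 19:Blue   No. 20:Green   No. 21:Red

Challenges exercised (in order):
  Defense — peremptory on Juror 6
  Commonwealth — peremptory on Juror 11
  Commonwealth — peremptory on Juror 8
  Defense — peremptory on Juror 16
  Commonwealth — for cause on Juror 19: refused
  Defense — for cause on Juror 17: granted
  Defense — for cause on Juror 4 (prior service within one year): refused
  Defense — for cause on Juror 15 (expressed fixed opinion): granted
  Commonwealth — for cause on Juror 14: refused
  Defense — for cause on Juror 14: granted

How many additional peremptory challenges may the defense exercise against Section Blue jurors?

0

Defense peremptories so far: #6, #16 — 2 of 2 used, 0 left overall.
Against Section Blue: #16 — 1 used; per-section cap 2 leaves 1.
Binding limit: min(0, 1) = 0.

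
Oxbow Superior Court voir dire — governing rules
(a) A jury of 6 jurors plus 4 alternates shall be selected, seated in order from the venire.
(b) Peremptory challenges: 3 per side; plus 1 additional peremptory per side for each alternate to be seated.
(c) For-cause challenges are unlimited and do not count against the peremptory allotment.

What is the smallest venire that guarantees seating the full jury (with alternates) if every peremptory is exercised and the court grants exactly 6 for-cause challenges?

Seats to fill: 6 + 4 alternates = 10.
Peremptories: 3 + 1×4 = 7 per side × 2 sides = 14.
For-cause removals: 6.
Minimum venire: 10 + 14 + 6 = 30.

30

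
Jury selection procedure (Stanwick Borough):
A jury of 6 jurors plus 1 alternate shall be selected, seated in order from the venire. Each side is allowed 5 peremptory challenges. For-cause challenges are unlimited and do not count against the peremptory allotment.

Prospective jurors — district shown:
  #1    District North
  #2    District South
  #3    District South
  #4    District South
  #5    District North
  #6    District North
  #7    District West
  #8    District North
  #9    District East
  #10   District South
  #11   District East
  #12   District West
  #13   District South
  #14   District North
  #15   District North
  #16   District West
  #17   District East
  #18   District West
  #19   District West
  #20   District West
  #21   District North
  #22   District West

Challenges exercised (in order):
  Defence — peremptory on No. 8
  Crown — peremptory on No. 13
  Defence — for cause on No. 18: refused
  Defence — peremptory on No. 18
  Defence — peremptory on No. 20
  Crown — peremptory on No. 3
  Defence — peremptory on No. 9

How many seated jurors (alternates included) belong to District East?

0

Removed: #3, #8, #9, #13, #18, #20.
Seated (7 incl. alternates): #1, #2, #4, #5, #6, #7, #10.
None of those are in District East → 0.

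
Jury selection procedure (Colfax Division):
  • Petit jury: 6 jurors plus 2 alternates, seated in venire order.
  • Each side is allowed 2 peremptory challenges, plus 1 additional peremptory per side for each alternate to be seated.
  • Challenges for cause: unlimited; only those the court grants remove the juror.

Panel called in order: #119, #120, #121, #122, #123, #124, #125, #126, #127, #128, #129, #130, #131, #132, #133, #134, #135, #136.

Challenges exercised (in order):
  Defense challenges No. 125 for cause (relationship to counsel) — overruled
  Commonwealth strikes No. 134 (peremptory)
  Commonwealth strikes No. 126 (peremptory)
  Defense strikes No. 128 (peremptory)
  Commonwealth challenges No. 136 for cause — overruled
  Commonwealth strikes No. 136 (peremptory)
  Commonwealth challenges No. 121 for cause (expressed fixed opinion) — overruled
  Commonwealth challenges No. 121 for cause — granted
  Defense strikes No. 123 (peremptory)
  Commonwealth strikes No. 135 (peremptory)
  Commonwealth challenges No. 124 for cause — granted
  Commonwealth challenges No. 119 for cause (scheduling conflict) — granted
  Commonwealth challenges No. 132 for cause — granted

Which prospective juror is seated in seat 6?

Removed: #119, #121, #123, #124, #126, #128, #132, #134, #135, #136. (#125 stays — for-cause denied.)
Seating in order: seats 1–6 → #120, #122, #125, #127, #129, #130; alternates → #131, #133.
So seat 6 is #130.

130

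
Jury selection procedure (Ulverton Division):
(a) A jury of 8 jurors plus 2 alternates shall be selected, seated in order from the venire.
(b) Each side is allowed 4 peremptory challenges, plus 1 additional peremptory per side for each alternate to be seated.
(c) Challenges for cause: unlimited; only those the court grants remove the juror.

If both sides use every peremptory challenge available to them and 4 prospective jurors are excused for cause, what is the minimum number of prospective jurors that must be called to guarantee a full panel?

Seats to fill: 8 + 2 alternates = 10.
Peremptories: 4 + 1×2 = 6 per side × 2 sides = 12.
For-cause removals: 4.
Minimum venire: 10 + 12 + 4 = 26.

26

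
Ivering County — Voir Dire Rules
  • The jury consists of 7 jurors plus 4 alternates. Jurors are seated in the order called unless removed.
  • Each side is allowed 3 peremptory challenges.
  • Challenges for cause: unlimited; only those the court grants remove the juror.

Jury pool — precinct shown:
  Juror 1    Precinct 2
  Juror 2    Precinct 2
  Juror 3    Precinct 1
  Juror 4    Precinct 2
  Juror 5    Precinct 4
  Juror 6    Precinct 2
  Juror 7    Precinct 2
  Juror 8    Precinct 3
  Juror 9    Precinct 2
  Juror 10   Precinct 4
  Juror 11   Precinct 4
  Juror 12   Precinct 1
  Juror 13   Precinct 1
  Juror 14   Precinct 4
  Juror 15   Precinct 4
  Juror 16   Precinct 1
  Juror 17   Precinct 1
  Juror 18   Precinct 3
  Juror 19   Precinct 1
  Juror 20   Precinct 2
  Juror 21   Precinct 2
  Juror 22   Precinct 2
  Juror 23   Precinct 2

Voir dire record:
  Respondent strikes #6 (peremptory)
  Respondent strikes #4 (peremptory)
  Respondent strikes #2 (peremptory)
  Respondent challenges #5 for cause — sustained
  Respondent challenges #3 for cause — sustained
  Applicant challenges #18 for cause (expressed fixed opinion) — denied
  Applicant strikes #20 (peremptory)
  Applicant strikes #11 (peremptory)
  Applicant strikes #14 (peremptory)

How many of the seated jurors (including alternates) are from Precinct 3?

2

Removed: #2, #3, #4, #5, #6, #11, #14, #20.
Seated (11 incl. alternates): #1, #7, #8, #9, #10, #12, #13, #15, #16, #17, #18.
Of those, in Precinct 3: #8, #18 → 2.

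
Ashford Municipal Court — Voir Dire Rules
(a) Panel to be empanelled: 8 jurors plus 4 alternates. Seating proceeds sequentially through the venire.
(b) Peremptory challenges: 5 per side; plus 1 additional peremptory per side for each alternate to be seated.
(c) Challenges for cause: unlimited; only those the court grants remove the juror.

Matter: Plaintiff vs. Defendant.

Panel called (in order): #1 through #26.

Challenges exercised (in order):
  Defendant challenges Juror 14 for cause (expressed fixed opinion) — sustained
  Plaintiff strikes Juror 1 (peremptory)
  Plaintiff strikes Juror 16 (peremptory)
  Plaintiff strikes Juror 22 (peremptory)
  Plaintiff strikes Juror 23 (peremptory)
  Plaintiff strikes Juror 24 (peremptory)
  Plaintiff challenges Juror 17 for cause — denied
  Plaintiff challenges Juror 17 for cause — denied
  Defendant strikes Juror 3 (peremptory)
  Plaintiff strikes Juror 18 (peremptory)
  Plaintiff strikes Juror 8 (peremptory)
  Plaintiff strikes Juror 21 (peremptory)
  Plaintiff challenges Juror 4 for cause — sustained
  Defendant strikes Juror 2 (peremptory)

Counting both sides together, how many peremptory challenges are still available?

Plaintiff allotment: 5 base + 1 × 4 alternates = 9. Defendant allotment: 5 base + 1 × 4 alternates = 9.
Plaintiff peremptories used: #1, #16, #22, #23, #24, #18, #8, #21 — 8 (for-cause on #17, #17, #4 don't count).
Defendant peremptories used: #3, #2 — 2 (the for-cause on #14 doesn't count).
Remaining: (9 − 8) + (9 − 2) = 8.

8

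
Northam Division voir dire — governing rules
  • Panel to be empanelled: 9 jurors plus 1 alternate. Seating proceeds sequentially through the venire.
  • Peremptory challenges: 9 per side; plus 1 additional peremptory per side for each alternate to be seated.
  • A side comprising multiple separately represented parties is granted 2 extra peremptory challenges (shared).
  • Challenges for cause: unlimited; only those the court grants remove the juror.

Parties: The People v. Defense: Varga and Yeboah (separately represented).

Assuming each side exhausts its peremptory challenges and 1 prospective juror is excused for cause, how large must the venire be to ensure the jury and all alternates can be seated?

33

Seats to fill: 9 + 1 alternates = 10.
Peremptories — The People: 9 + 1×1 = 10; Defense: 9 + 1×1 + 2 = 12; total 22.
For-cause removals: 1.
Minimum venire: 10 + 22 + 1 = 33.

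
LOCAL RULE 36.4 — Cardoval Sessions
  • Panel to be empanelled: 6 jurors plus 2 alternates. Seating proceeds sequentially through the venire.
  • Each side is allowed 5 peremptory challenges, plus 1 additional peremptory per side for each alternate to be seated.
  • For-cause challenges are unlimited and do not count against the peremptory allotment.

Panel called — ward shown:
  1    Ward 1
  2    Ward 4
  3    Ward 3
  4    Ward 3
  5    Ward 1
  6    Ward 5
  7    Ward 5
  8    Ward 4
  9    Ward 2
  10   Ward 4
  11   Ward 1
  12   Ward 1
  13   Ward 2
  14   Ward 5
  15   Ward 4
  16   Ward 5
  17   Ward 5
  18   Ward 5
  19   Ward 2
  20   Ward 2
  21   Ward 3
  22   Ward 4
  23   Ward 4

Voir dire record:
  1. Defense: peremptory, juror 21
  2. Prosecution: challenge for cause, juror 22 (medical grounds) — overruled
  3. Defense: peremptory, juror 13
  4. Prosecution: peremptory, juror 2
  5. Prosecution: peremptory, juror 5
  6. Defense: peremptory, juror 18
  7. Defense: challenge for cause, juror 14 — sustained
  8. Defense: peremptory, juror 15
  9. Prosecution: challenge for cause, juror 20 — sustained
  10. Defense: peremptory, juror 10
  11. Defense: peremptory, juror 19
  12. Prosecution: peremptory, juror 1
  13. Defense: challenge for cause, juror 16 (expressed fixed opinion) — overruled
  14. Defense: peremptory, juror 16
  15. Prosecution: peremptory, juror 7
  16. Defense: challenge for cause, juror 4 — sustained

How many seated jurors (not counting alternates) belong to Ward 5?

1

Removed: #1, #2, #4, #5, #7, #10, #13, #14, #15, #16, #18, #19, #20, #21.
Seated jurors 1–6: #3, #6, #8, #9, #11, #12 (alternates #17, #22 not counted).
Of those, in Ward 5: #6 → 1.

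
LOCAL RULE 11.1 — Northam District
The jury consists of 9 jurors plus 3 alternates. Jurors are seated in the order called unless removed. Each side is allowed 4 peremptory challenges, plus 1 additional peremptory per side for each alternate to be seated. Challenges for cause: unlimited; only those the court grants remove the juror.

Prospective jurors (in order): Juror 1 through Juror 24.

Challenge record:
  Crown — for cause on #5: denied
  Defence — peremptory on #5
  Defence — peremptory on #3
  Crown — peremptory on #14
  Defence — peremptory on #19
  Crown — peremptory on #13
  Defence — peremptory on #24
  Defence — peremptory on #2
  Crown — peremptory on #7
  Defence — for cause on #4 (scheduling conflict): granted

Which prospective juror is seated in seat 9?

16

Removed: #2, #3, #4, #5, #7, #13, #14, #19, #24.
Seating in order: seats 1–9 → #1, #6, #8, #9, #10, #11, #12, #15, #16; alternates → #17, #18, #20.
So seat 9 is #16.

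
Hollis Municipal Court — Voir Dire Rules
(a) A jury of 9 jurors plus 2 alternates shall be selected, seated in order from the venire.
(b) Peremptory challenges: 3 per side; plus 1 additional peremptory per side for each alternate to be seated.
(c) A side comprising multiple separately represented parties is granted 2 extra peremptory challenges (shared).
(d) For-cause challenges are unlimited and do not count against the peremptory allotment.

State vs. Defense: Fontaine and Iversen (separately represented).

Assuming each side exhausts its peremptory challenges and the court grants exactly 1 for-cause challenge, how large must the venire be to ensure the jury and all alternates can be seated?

Seats to fill: 9 + 2 alternates = 11.
Peremptories — State: 3 + 1×2 = 5; Defense: 3 + 1×2 + 2 = 7; total 12.
For-cause removals: 1.
Minimum venire: 11 + 12 + 1 = 24.

24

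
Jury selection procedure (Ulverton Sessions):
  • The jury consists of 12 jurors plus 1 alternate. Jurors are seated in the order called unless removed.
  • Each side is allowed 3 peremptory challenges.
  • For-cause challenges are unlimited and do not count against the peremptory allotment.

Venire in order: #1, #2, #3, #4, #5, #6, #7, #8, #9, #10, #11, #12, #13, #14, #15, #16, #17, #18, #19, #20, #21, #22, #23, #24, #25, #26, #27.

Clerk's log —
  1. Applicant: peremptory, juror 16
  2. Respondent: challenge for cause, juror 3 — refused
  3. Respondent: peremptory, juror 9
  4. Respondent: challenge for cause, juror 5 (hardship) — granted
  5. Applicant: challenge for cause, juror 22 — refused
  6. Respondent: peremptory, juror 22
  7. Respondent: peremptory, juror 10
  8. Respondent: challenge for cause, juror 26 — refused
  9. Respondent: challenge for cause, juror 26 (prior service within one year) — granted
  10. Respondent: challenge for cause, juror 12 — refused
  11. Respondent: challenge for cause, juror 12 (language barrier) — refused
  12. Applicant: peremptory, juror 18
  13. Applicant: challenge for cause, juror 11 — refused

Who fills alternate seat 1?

Removed: #5, #9, #10, #16, #18, #22, #26. (#3, #11, #12 stay — for-cause denied.)
Seating in order: seats 1–12 → #1, #2, #3, #4, #6, #7, #8, #11, #12, #13, #14, #15; alternates → #17.
So alternate 1 is #17.

17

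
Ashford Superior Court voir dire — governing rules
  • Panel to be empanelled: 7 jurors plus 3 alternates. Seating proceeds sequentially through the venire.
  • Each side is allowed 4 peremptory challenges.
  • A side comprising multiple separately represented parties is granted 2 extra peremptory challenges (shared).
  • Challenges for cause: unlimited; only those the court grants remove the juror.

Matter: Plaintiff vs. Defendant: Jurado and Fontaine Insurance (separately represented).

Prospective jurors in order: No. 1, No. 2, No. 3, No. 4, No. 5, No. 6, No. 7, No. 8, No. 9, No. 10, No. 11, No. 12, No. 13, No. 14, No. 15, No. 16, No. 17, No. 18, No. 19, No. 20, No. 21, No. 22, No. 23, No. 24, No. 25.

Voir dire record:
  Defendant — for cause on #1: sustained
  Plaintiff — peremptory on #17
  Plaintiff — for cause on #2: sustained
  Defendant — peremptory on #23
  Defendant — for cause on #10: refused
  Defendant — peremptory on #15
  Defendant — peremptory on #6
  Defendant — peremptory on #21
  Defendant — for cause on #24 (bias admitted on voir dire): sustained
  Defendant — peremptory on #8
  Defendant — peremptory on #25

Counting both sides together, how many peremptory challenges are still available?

Plaintiff allotment: 4. Defendant allotment: 4 base + 2 multi-party = 6.
Plaintiff peremptories used: #17 — 1 (the for-cause on #2 doesn't count).
Defendant peremptories used: #23, #15, #6, #21, #8, #25 — 6 (for-cause on #1, #10, #24 don't count).
Remaining: (4 − 1) + (6 − 6) = 3.

3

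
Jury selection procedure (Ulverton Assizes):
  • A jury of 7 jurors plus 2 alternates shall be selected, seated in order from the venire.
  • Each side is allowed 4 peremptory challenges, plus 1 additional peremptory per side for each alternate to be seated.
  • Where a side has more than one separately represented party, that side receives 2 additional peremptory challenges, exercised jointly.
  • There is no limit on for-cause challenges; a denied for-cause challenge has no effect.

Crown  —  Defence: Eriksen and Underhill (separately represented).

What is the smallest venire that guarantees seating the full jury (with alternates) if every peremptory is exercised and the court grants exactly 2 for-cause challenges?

Seats to fill: 7 + 2 alternates = 9.
Peremptories — Crown: 4 + 1×2 = 6; Defence: 4 + 1×2 + 2 = 8; total 14.
For-cause removals: 2.
Minimum venire: 9 + 14 + 2 = 25.

25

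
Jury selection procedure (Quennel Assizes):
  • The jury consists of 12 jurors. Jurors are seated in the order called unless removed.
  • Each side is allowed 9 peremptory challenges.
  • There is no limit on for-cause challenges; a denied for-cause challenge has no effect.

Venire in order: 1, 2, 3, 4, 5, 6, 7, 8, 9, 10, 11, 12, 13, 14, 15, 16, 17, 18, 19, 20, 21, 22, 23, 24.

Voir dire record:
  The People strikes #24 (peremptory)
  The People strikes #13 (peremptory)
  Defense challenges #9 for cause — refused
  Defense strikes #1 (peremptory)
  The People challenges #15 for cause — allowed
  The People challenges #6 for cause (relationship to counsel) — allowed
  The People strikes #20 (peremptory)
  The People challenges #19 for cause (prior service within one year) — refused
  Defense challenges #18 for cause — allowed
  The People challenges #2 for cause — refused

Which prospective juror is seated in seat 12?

Removed: #1, #6, #13, #15, #18, #20, #24. (#2, #9, #19 stay — for-cause denied.)
Seating in order: seats 1–12 → #2, #3, #4, #5, #7, #8, #9, #10, #11, #12, #14, #16.
So seat 12 is #16.

16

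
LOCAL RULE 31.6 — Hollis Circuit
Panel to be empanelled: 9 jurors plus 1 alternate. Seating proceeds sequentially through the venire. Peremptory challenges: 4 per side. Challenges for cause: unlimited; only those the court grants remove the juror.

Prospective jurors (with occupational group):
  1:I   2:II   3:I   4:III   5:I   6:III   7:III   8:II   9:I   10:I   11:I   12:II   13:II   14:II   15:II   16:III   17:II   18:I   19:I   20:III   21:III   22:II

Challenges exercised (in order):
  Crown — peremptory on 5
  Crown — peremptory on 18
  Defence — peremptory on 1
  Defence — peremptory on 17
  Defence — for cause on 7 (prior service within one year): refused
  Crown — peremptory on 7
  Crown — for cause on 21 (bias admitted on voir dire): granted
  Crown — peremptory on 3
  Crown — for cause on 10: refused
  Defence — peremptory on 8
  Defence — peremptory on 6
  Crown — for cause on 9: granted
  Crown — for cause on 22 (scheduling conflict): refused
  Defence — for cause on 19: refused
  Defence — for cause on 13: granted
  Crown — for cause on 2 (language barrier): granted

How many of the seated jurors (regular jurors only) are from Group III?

3

Removed: #1, #2, #3, #5, #6, #7, #8, #9, #13, #17, #18, #21.
Seated jurors 1–9: #4, #10, #11, #12, #14, #15, #16, #19, #20 (alternates #22 not counted).
Of those, in Group III: #4, #16, #20 → 3.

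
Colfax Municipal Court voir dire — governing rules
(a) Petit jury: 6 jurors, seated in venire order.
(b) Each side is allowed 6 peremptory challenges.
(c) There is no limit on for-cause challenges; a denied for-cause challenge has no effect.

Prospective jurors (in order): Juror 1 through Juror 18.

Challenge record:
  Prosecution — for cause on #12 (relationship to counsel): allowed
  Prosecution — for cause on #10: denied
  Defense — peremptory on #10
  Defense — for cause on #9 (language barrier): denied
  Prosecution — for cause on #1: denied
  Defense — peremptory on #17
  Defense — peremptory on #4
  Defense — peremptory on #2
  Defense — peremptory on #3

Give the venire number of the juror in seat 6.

Removed: #2, #3, #4, #10, #12, #17. (#1, #9 stay — for-cause denied.)
Seating in order: seats 1–6 → #1, #5, #6, #7, #8, #9.
So seat 6 is #9.

9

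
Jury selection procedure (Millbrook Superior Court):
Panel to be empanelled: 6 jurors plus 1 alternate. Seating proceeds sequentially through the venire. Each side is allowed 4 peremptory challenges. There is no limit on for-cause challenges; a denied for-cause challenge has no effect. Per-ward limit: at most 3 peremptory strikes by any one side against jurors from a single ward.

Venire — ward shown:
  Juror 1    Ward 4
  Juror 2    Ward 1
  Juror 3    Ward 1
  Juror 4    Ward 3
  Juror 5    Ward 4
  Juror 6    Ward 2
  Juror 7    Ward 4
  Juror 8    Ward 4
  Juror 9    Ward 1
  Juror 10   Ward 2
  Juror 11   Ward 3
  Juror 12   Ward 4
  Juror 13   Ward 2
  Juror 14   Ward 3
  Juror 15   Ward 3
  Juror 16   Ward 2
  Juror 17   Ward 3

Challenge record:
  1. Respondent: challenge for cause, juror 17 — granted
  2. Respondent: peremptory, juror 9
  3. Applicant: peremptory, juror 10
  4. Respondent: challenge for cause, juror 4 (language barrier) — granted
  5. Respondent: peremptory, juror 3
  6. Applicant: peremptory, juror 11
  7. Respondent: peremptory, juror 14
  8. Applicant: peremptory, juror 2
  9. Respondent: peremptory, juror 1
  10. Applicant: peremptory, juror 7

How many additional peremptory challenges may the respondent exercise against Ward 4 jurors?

Respondent peremptories so far: #9, #3, #14, #1 — 4 of 4 used, 0 left overall.
Against Ward 4: #1 — 1 used; per-ward cap 3 leaves 2.
Binding limit: min(0, 2) = 0.

0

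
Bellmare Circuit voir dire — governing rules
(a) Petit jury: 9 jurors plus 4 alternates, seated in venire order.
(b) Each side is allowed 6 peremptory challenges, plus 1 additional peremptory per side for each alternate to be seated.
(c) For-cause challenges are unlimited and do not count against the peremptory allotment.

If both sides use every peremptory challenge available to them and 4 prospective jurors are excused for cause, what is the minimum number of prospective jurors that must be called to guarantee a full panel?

Seats to fill: 9 + 4 alternates = 13.
Peremptories: 6 + 1×4 = 10 per side × 2 sides = 20.
For-cause removals: 4.
Minimum venire: 13 + 20 + 4 = 37.

37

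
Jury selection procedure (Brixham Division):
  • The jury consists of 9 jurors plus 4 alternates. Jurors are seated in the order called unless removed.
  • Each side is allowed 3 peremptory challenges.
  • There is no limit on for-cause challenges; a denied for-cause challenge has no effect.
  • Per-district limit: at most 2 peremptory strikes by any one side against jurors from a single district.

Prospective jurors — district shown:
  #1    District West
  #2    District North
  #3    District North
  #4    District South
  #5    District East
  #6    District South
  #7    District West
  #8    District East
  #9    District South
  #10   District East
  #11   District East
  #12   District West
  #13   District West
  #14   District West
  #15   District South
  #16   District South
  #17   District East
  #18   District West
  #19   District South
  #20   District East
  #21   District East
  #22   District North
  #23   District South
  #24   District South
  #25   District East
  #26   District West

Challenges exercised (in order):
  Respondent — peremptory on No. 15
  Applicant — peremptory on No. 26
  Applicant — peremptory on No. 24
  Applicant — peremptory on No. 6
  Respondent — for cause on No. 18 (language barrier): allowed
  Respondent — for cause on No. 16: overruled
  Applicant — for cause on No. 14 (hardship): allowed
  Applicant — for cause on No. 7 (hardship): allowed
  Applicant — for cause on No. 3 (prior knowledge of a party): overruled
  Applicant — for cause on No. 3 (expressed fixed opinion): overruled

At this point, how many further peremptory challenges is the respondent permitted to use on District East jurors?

Respondent peremptories so far: #15 — 1 of 3 used, 2 left overall.
Against District East: none yet — per-district cap 2 leaves 2.
Binding limit: min(2, 2) = 2.

2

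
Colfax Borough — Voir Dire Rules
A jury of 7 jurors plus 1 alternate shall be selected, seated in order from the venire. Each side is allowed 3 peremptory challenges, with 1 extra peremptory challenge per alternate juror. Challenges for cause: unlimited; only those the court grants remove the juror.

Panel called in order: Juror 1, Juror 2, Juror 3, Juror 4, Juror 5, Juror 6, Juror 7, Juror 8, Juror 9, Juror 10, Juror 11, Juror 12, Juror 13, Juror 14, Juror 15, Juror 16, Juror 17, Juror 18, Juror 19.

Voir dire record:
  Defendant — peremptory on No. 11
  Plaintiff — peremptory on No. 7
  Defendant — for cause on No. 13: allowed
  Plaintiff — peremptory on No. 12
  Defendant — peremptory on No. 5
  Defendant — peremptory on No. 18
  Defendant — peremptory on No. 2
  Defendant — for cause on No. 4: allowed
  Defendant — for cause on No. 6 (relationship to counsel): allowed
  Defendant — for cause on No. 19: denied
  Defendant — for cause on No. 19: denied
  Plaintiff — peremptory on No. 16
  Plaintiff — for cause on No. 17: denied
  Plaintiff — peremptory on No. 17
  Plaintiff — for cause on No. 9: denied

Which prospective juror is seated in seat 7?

Removed: #2, #4, #5, #6, #7, #11, #12, #13, #16, #17, #18. (#9, #19 stay — for-cause denied.)
Seating in order: seats 1–7 → #1, #3, #8, #9, #10, #14, #15; alternates → #19.
So seat 7 is #15.

15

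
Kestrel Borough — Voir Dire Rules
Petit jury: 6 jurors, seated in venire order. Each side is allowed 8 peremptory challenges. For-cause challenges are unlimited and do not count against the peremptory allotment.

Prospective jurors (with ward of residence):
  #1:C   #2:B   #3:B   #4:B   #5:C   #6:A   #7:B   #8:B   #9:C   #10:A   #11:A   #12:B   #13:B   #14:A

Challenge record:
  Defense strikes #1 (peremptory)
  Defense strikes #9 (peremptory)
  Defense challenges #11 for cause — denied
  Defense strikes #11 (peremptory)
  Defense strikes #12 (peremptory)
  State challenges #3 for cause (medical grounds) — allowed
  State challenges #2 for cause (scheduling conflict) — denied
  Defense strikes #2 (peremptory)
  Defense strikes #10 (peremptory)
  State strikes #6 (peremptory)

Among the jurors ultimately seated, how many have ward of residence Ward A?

1

Removed: #1, #2, #3, #6, #9, #10, #11, #12.
Seated jurors 1–6: #4, #5, #7, #8, #13, #14.
Of those, in Ward A: #14 → 1.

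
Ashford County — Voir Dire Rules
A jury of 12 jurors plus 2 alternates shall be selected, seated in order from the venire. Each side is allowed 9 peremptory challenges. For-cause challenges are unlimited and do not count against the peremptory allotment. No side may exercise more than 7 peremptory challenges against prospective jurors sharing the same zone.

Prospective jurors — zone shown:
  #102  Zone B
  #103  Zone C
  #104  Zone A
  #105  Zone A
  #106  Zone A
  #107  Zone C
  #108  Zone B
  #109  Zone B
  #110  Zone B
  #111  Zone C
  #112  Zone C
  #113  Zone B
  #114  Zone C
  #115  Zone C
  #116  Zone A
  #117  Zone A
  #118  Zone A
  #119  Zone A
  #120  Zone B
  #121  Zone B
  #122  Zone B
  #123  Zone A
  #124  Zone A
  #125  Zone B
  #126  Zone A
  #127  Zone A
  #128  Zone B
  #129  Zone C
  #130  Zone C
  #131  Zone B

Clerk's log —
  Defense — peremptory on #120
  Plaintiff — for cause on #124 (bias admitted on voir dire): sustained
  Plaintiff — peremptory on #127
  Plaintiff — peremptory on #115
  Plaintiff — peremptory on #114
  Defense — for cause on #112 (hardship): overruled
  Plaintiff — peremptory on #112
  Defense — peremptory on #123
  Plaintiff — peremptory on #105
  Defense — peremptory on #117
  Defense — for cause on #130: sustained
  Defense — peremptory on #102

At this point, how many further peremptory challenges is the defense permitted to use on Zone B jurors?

5

Defense peremptories so far: #120, #123, #117, #102 — 4 of 9 used, 5 left overall.
Against Zone B: #120, #102 — 2 used; per-zone cap 7 leaves 5.
Binding limit: min(5, 5) = 5.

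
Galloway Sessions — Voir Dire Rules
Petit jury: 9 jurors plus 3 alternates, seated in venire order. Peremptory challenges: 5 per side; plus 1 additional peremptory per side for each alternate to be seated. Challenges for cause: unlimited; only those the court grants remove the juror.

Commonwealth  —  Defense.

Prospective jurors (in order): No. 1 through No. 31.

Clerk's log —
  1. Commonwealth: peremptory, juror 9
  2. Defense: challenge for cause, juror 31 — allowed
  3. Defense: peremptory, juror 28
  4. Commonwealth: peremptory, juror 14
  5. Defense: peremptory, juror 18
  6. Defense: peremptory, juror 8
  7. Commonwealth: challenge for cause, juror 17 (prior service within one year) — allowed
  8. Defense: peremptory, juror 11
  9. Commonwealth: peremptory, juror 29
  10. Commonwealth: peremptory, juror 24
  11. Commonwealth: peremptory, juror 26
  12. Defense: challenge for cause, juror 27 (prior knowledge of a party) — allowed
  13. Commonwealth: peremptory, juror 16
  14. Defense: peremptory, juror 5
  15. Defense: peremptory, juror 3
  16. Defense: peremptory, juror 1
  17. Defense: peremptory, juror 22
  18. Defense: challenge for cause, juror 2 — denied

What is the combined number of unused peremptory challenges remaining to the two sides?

2

Commonwealth allotment: 5 base + 1 × 3 alternates = 8. Defense allotment: 5 base + 1 × 3 alternates = 8.
Commonwealth peremptories used: #9, #14, #29, #24, #26, #16 — 6 (the for-cause on #17 doesn't count).
Defense peremptories used: #28, #18, #8, #11, #5, #3, #1, #22 — 8 (for-cause on #31, #27, #2 don't count).
Remaining: (8 − 6) + (8 − 8) = 2.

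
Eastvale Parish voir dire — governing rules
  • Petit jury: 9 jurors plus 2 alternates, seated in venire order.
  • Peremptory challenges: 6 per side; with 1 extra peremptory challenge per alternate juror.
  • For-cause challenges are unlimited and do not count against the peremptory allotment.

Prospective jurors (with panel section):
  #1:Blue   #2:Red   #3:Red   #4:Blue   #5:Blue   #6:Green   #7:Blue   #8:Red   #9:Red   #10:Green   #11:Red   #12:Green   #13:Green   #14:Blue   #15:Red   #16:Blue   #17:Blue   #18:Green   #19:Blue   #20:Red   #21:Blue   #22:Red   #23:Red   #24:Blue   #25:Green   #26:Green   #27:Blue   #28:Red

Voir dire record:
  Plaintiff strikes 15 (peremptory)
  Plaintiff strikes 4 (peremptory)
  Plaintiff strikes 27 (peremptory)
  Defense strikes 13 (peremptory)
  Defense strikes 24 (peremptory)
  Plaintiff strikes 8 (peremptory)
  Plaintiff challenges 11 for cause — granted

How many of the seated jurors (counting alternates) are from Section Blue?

5

Removed: #4, #8, #11, #13, #15, #24, #27.
Seated (11 incl. alternates): #1, #2, #3, #5, #6, #7, #9, #10, #12, #14, #16.
Of those, in Section Blue: #1, #5, #7, #14, #16 → 5.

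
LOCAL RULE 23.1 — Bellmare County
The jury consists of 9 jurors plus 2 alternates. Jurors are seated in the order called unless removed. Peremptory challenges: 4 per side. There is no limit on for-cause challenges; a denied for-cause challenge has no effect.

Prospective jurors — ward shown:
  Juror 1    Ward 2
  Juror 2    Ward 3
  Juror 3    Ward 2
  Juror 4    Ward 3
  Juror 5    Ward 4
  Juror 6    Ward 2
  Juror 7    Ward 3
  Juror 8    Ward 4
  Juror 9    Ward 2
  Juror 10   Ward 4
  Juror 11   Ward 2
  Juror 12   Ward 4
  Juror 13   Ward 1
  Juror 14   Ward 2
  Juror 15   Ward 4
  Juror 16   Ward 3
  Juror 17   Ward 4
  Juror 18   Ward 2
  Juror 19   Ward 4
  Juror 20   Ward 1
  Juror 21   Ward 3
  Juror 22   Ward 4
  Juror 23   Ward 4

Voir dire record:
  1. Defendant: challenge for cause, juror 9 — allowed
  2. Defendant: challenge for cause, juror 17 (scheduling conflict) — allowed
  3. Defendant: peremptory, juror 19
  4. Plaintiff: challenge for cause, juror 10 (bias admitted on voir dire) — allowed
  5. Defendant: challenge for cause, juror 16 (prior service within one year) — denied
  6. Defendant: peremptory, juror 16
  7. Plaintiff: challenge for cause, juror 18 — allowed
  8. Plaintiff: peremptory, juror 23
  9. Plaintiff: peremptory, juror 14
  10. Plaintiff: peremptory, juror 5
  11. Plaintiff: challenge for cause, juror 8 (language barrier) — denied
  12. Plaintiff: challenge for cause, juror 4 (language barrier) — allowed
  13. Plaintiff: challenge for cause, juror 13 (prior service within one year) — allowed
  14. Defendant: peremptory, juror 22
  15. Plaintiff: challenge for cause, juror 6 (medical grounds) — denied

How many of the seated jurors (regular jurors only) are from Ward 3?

Removed: #4, #5, #9, #10, #13, #14, #16, #17, #18, #19, #22, #23.
Seated jurors 1–9: #1, #2, #3, #6, #7, #8, #11, #12, #15 (alternates #20, #21 not counted).
Of those, in Ward 3: #2, #7 → 2.

2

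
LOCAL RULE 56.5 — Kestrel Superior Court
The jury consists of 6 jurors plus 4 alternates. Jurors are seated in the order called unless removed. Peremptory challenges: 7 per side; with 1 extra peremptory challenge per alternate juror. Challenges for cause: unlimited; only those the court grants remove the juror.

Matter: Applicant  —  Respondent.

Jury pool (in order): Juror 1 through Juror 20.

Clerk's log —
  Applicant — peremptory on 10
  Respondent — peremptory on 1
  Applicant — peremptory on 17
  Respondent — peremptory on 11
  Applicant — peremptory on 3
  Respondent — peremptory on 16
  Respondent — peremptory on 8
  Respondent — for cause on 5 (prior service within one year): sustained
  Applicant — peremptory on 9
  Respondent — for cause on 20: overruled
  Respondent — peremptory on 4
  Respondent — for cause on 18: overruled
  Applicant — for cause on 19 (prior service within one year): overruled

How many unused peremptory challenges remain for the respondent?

6

Respondent allotment: 7 base + 1 × 4 alternates = 11.
Respondent peremptories used: #1, #11, #16, #8, #4 — 5 (for-cause on #5, #20, #18 don't count).
Remaining: 11 − 5 = 6.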